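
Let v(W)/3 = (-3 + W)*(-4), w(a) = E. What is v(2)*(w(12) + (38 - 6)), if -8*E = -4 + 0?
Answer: 390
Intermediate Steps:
E = ½ (E = -(-4 + 0)/8 = -⅛*(-4) = ½ ≈ 0.50000)
w(a) = ½
v(W) = 36 - 12*W (v(W) = 3*((-3 + W)*(-4)) = 3*(12 - 4*W) = 36 - 12*W)
v(2)*(w(12) + (38 - 6)) = (36 - 12*2)*(½ + (38 - 6)) = (36 - 24)*(½ + 32) = 12*(65/2) = 390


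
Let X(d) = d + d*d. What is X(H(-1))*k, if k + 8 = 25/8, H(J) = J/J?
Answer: -39/4 ≈ -9.7500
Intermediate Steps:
H(J) = 1
k = -39/8 (k = -8 + 25/8 = -39/8 ≈ -4.8750)
X(d) = d + d**2
X(H(-1))*k = (1*(1 + 1))*(-39/8) = (1*2)*(-39/8) = 2*(-39/8) = -39/4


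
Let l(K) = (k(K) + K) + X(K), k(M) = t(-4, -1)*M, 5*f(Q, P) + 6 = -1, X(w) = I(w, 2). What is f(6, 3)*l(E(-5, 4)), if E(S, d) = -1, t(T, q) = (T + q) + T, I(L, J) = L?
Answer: -49/5 ≈ -9.8000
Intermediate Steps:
X(w) = w
t(T, q) = q + 2*T
f(Q, P) = -7/5 (f(Q, P) = -6/5 + (1/5)*(-1) = -6/5 - 1/5 = -7/5)
k(M) = -9*M (k(M) = (-1 + 2*(-4))*M = (-1 - 8)*M = -9*M)
l(K) = -7*K (l(K) = (-9*K + K) + K = -8*K + K = -7*K)
f(6, 3)*l(E(-5, 4)) = -(-49)*(-1)/5 = -7/5*7 = -49/5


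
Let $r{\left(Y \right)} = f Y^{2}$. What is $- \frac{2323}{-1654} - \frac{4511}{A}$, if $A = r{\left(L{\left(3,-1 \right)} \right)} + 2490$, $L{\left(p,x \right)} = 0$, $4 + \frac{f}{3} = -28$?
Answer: $- \frac{419231}{1029615} \approx -0.40717$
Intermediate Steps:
$f = -96$ ($f = -12 + 3 \left(-28\right) = -12 - 84 = -96$)
$r{\left(Y \right)} = - 96 Y^{2}$
$A = 2490$ ($A = - 96 \cdot 0^{2} + 2490 = \left(-96\right) 0 + 2490 = 0 + 2490 = 2490$)
$- \frac{2323}{-1654} - \frac{4511}{A} = - \frac{2323}{-1654} - \frac{4511}{2490} = \left(-2323\right) \left(- \frac{1}{1654}\right) - \frac{4511}{2490} = \frac{2323}{1654} - \frac{4511}{2490} = - \frac{419231}{1029615}$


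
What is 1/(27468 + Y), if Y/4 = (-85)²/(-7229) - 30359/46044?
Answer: 83213019/2285143072781 ≈ 3.6415e-5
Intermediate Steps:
Y = -552133111/83213019 (Y = 4*((-85)²/(-7229) - 30359/46044) = 4*(7225*(-1/7229) - 30359*1/46044) = 4*(-7225/7229 - 30359/46044) = 4*(-552133111/332852076) = -552133111/83213019 ≈ -6.6352)
1/(27468 + Y) = 1/(27468 - 552133111/83213019) = 1/(2285143072781/83213019) = 83213019/2285143072781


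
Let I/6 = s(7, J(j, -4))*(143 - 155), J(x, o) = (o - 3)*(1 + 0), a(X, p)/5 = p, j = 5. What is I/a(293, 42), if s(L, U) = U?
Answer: 12/5 ≈ 2.4000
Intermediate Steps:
a(X, p) = 5*p
J(x, o) = -3 + o (J(x, o) = (-3 + o)*1 = -3 + o)
I = 504 (I = 6*((-3 - 4)*(143 - 155)) = 6*(-7*(-12)) = 6*84 = 504)
I/a(293, 42) = 504/((5*42)) = 504/210 = 504*(1/210) = 12/5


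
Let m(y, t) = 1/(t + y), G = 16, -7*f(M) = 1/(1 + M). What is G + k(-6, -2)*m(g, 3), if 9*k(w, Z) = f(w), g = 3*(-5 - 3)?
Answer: 105839/6615 ≈ 16.000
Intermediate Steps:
f(M) = -1/(7*(1 + M))
g = -24 (g = 3*(-8) = -24)
k(w, Z) = -1/(9*(7 + 7*w)) (k(w, Z) = (-1/(7 + 7*w))/9 = -1/(9*(7 + 7*w)))
G + k(-6, -2)*m(g, 3) = 16 + (-1/(63 + 63*(-6)))/(3 - 24) = 16 - 1/(63 - 378)/(-21) = 16 - 1/(-315)*(-1/21) = 16 - 1*(-1/315)*(-1/21) = 16 + (1/315)*(-1/21) = 16 - 1/6615 = 105839/6615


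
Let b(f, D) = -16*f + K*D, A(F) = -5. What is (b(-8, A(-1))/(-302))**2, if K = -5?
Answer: 23409/91204 ≈ 0.25667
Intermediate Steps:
b(f, D) = -16*f - 5*D
(b(-8, A(-1))/(-302))**2 = ((-16*(-8) - 5*(-5))/(-302))**2 = ((128 + 25)*(-1/302))**2 = (153*(-1/302))**2 = (-153/302)**2 = 23409/91204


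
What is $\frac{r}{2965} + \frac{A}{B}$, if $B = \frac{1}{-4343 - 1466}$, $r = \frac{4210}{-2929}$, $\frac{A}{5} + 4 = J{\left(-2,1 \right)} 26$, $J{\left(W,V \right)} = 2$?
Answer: $- \frac{2421512322362}{1736897} \approx -1.3942 \cdot 10^{6}$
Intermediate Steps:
$A = 240$ ($A = -20 + 5 \cdot 2 \cdot 26 = -20 + 5 \cdot 52 = -20 + 260 = 240$)
$r = - \frac{4210}{2929}$ ($r = 4210 \left(- \frac{1}{2929}\right) = - \frac{4210}{2929} \approx -1.4374$)
$B = - \frac{1}{5809}$ ($B = \frac{1}{-5809} = - \frac{1}{5809} \approx -0.00017215$)
$\frac{r}{2965} + \frac{A}{B} = - \frac{4210}{2929 \cdot 2965} + \frac{240}{- \frac{1}{5809}} = \left(- \frac{4210}{2929}\right) \frac{1}{2965} + 240 \left(-5809\right) = - \frac{842}{1736897} - 1394160 = - \frac{2421512322362}{1736897}$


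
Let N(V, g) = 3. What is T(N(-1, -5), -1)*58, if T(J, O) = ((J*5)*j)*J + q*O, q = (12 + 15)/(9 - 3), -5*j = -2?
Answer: 783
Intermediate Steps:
j = ⅖ (j = -⅕*(-2) = ⅖ ≈ 0.40000)
q = 9/2 (q = 27/6 = 27*(⅙) = 9/2 ≈ 4.5000)
T(J, O) = 2*J² + 9*O/2 (T(J, O) = ((J*5)*(⅖))*J + 9*O/2 = ((5*J)*(⅖))*J + 9*O/2 = (2*J)*J + 9*O/2 = 2*J² + 9*O/2)
T(N(-1, -5), -1)*58 = (2*3² + (9/2)*(-1))*58 = (2*9 - 9/2)*58 = (18 - 9/2)*58 = (27/2)*58 = 783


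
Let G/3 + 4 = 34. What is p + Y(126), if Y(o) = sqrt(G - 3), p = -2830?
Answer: -2830 + sqrt(87) ≈ -2820.7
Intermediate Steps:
G = 90 (G = -12 + 3*34 = -12 + 102 = 90)
Y(o) = sqrt(87) (Y(o) = sqrt(90 - 3) = sqrt(87))
p + Y(126) = -2830 + sqrt(87)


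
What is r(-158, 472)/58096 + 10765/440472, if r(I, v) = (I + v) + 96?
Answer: 25187405/799676916 ≈ 0.031497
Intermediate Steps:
r(I, v) = 96 + I + v
r(-158, 472)/58096 + 10765/440472 = (96 - 158 + 472)/58096 + 10765/440472 = 410*(1/58096) + 10765*(1/440472) = 205/29048 + 10765/440472 = 25187405/799676916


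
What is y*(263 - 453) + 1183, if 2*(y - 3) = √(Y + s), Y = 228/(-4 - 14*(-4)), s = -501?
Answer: 613 - 190*I*√20982/13 ≈ 613.0 - 2117.1*I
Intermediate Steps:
Y = 57/13 (Y = 228/(-4 + 56) = 228/52 = 228*(1/52) = 57/13 ≈ 4.3846)
y = 3 + I*√20982/13 (y = 3 + √(57/13 - 501)/2 = 3 + √(-6456/13)/2 = 3 + (2*I*√20982/13)/2 = 3 + I*√20982/13 ≈ 3.0 + 11.142*I)
y*(263 - 453) + 1183 = (3 + I*√20982/13)*(263 - 453) + 1183 = (3 + I*√20982/13)*(-190) + 1183 = (-570 - 190*I*√20982/13) + 1183 = 613 - 190*I*√20982/13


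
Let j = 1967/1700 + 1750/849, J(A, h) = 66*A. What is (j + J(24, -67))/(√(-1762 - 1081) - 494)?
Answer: -565835549201/178160230350 - 2290832183*I*√2843/356320460700 ≈ -3.176 - 0.3428*I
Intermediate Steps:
j = 4644983/1443300 (j = 1967*(1/1700) + 1750*(1/849) = 1967/1700 + 1750/849 = 4644983/1443300 ≈ 3.2183)
(j + J(24, -67))/(√(-1762 - 1081) - 494) = (4644983/1443300 + 66*24)/(√(-1762 - 1081) - 494) = (4644983/1443300 + 1584)/(√(-2843) - 494) = 2290832183/(1443300*(I*√2843 - 494)) = 2290832183/(1443300*(-494 + I*√2843))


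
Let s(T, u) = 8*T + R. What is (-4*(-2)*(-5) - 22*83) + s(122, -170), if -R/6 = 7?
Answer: -932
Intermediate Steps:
R = -42 (R = -6*7 = -42)
s(T, u) = -42 + 8*T (s(T, u) = 8*T - 42 = -42 + 8*T)
(-4*(-2)*(-5) - 22*83) + s(122, -170) = (-4*(-2)*(-5) - 22*83) + (-42 + 8*122) = (8*(-5) - 1826) + (-42 + 976) = (-40 - 1826) + 934 = -1866 + 934 = -932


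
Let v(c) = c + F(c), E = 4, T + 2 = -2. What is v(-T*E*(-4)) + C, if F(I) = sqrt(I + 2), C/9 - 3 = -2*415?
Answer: -7507 + I*sqrt(62) ≈ -7507.0 + 7.874*I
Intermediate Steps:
T = -4 (T = -2 - 2 = -4)
C = -7443 (C = 27 + 9*(-2*415) = 27 + 9*(-830) = 27 - 7470 = -7443)
F(I) = sqrt(2 + I)
v(c) = c + sqrt(2 + c)
v(-T*E*(-4)) + C = (-(-4*4)*(-4) + sqrt(2 - (-4*4)*(-4))) - 7443 = (-(-16)*(-4) + sqrt(2 - (-16)*(-4))) - 7443 = (-1*64 + sqrt(2 - 1*64)) - 7443 = (-64 + sqrt(2 - 64)) - 7443 = (-64 + sqrt(-62)) - 7443 = (-64 + I*sqrt(62)) - 7443 = -7507 + I*sqrt(62)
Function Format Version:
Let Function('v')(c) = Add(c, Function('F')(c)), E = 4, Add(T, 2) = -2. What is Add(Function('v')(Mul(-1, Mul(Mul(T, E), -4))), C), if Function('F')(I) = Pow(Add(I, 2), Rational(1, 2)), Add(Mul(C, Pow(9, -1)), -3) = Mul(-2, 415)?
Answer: Add(-7507, Mul(I, Pow(62, Rational(1, 2)))) ≈ Add(-7507.0, Mul(7.8740, I))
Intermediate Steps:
T = -4 (T = Add(-2, -2) = -4)
C = -7443 (C = Add(27, Mul(9, Mul(-2, 415))) = Add(27, Mul(9, -830)) = Add(27, -7470) = -7443)
Function('F')(I) = Pow(Add(2, I), Rational(1, 2))
Function('v')(c) = Add(c, Pow(Add(2, c), Rational(1, 2)))
Add(Function('v')(Mul(-1, Mul(Mul(T, E), -4))), C) = Add(Add(Mul(-1, Mul(Mul(-4, 4), -4)), Pow(Add(2, Mul(-1, Mul(Mul(-4, 4), -4))), Rational(1, 2))), -7443) = Add(Add(Mul(-1, Mul(-16, -4)), Pow(Add(2, Mul(-1, Mul(-16, -4))), Rational(1, 2))), -7443) = Add(Add(Mul(-1, 64), Pow(Add(2, Mul(-1, 64)), Rational(1, 2))), -7443) = Add(Add(-64, Pow(Add(2, -64), Rational(1, 2))), -7443) = Add(Add(-64, Pow(-62, Rational(1, 2))), -7443) = Add(Add(-64, Mul(I, Pow(62, Rational(1, 2)))), -7443) = Add(-7507, Mul(I, Pow(62, Rational(1, 2))))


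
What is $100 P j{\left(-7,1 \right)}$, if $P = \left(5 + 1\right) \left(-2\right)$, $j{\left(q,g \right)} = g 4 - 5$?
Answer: $1200$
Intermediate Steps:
$j{\left(q,g \right)} = -5 + 4 g$ ($j{\left(q,g \right)} = 4 g - 5 = -5 + 4 g$)
$P = -12$ ($P = 6 \left(-2\right) = -12$)
$100 P j{\left(-7,1 \right)} = 100 \left(-12\right) \left(-5 + 4 \cdot 1\right) = - 1200 \left(-5 + 4\right) = \left(-1200\right) \left(-1\right) = 1200$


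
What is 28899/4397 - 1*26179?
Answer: -115080164/4397 ≈ -26172.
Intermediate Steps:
28899/4397 - 1*26179 = 28899*(1/4397) - 26179 = 28899/4397 - 26179 = -115080164/4397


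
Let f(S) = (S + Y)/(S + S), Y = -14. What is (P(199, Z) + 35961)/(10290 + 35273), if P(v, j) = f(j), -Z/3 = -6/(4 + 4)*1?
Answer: 647251/820134 ≈ 0.78920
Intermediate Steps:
f(S) = (-14 + S)/(2*S) (f(S) = (S - 14)/(S + S) = (-14 + S)/((2*S)) = (-14 + S)*(1/(2*S)) = (-14 + S)/(2*S))
Z = 9/4 (Z = -3*(-6/(4 + 4)) = -3*(-6/8) = -3*(-6*⅛) = -(-9)/4 = -3*(-¾) = 9/4 ≈ 2.2500)
P(v, j) = (-14 + j)/(2*j)
(P(199, Z) + 35961)/(10290 + 35273) = ((-14 + 9/4)/(2*(9/4)) + 35961)/(10290 + 35273) = ((½)*(4/9)*(-47/4) + 35961)/45563 = (-47/18 + 35961)*(1/45563) = (647251/18)*(1/45563) = 647251/820134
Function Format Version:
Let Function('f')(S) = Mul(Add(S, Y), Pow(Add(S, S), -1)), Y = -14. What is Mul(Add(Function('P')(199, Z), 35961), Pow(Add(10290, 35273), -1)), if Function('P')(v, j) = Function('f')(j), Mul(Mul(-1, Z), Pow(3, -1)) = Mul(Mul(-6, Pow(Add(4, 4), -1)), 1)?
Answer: Rational(647251, 820134) ≈ 0.78920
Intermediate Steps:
Function('f')(S) = Mul(Rational(1, 2), Pow(S, -1), Add(-14, S)) (Function('f')(S) = Mul(Add(S, -14), Pow(Add(S, S), -1)) = Mul(Add(-14, S), Pow(Mul(2, S), -1)) = Mul(Add(-14, S), Mul(Rational(1, 2), Pow(S, -1))) = Mul(Rational(1, 2), Pow(S, -1), Add(-14, S)))
Z = Rational(9, 4) (Z = Mul(-3, Mul(Mul(-6, Pow(Add(4, 4), -1)), 1)) = Mul(-3, Mul(Mul(-6, Pow(8, -1)), 1)) = Mul(-3, Mul(Mul(-6, Rational(1, 8)), 1)) = Mul(-3, Mul(Rational(-3, 4), 1)) = Mul(-3, Rational(-3, 4)) = Rational(9, 4) ≈ 2.2500)
Function('P')(v, j) = Mul(Rational(1, 2), Pow(j, -1), Add(-14, j))
Mul(Add(Function('P')(199, Z), 35961), Pow(Add(10290, 35273), -1)) = Mul(Add(Mul(Rational(1, 2), Pow(Rational(9, 4), -1), Add(-14, Rational(9, 4))), 35961), Pow(Add(10290, 35273), -1)) = Mul(Add(Mul(Rational(1, 2), Rational(4, 9), Rational(-47, 4)), 35961), Pow(45563, -1)) = Mul(Add(Rational(-47, 18), 35961), Rational(1, 45563)) = Mul(Rational(647251, 18), Rational(1, 45563)) = Rational(647251, 820134)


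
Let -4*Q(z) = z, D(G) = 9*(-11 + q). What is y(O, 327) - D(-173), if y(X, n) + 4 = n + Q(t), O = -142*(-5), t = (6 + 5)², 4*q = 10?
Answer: 1477/4 ≈ 369.25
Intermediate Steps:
q = 5/2 (q = (¼)*10 = 5/2 ≈ 2.5000)
D(G) = -153/2 (D(G) = 9*(-11 + 5/2) = 9*(-17/2) = -153/2)
t = 121 (t = 11² = 121)
Q(z) = -z/4
O = 710
y(X, n) = -137/4 + n (y(X, n) = -4 + (n - ¼*121) = -4 + (n - 121/4) = -4 + (-121/4 + n) = -137/4 + n)
y(O, 327) - D(-173) = (-137/4 + 327) - 1*(-153/2) = 1171/4 + 153/2 = 1477/4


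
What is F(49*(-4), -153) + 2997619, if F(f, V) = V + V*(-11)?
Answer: 2999149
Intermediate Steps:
F(f, V) = -10*V (F(f, V) = V - 11*V = -10*V)
F(49*(-4), -153) + 2997619 = -10*(-153) + 2997619 = 1530 + 2997619 = 2999149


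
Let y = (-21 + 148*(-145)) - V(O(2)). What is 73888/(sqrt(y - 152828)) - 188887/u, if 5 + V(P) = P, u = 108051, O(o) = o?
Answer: -188887/108051 - 36944*I*sqrt(174306)/87153 ≈ -1.7481 - 176.98*I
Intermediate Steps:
V(P) = -5 + P
y = -21478 (y = (-21 + 148*(-145)) - (-5 + 2) = (-21 - 21460) - 1*(-3) = -21481 + 3 = -21478)
73888/(sqrt(y - 152828)) - 188887/u = 73888/(sqrt(-21478 - 152828)) - 188887/108051 = 73888/(sqrt(-174306)) - 188887*1/108051 = 73888/((I*sqrt(174306))) - 188887/108051 = 73888*(-I*sqrt(174306)/174306) - 188887/108051 = -36944*I*sqrt(174306)/87153 - 188887/108051 = -188887/108051 - 36944*I*sqrt(174306)/87153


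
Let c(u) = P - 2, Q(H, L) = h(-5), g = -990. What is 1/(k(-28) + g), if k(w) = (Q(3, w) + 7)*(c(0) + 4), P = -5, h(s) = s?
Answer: -1/996 ≈ -0.0010040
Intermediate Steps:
Q(H, L) = -5
c(u) = -7 (c(u) = -5 - 2 = -7)
k(w) = -6 (k(w) = (-5 + 7)*(-7 + 4) = 2*(-3) = -6)
1/(k(-28) + g) = 1/(-6 - 990) = 1/(-996) = -1/996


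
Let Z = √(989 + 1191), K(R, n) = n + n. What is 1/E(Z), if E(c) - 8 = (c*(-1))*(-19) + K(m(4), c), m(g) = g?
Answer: -2/240329 + 21*√545/480658 ≈ 0.0010116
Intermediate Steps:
K(R, n) = 2*n
Z = 2*√545 (Z = √2180 = 2*√545 ≈ 46.690)
E(c) = 8 + 21*c (E(c) = 8 + ((c*(-1))*(-19) + 2*c) = 8 + (-c*(-19) + 2*c) = 8 + (19*c + 2*c) = 8 + 21*c)
1/E(Z) = 1/(8 + 21*(2*√545)) = 1/(8 + 42*√545)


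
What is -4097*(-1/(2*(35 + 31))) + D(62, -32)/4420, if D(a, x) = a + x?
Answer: 905635/29172 ≈ 31.045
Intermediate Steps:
-4097*(-1/(2*(35 + 31))) + D(62, -32)/4420 = -4097*(-1/(2*(35 + 31))) + (62 - 32)/4420 = -4097/(66*(-2)) + 30*(1/4420) = -4097/(-132) + 3/442 = -4097*(-1/132) + 3/442 = 4097/132 + 3/442 = 905635/29172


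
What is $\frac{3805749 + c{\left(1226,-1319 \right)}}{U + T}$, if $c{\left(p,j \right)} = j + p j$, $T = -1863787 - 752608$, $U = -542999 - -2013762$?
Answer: $- \frac{273417}{143204} \approx -1.9093$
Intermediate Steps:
$U = 1470763$ ($U = -542999 + 2013762 = 1470763$)
$T = -2616395$
$c{\left(p,j \right)} = j + j p$
$\frac{3805749 + c{\left(1226,-1319 \right)}}{U + T} = \frac{3805749 - 1319 \left(1 + 1226\right)}{1470763 - 2616395} = \frac{3805749 - 1618413}{-1145632} = \left(3805749 - 1618413\right) \left(- \frac{1}{1145632}\right) = 2187336 \left(- \frac{1}{1145632}\right) = - \frac{273417}{143204}$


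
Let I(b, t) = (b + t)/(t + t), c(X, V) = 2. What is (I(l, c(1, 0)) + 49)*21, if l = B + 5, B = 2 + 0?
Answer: 4305/4 ≈ 1076.3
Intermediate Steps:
B = 2
l = 7 (l = 2 + 5 = 7)
I(b, t) = (b + t)/(2*t) (I(b, t) = (b + t)/((2*t)) = (b + t)*(1/(2*t)) = (b + t)/(2*t))
(I(l, c(1, 0)) + 49)*21 = ((1/2)*(7 + 2)/2 + 49)*21 = ((1/2)*(1/2)*9 + 49)*21 = (9/4 + 49)*21 = (205/4)*21 = 4305/4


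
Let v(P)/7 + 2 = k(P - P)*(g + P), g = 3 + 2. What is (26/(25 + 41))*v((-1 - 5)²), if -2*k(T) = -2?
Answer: 1183/11 ≈ 107.55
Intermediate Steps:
k(T) = 1 (k(T) = -½*(-2) = 1)
g = 5
v(P) = 21 + 7*P (v(P) = -14 + 7*(1*(5 + P)) = -14 + 7*(5 + P) = -14 + (35 + 7*P) = 21 + 7*P)
(26/(25 + 41))*v((-1 - 5)²) = (26/(25 + 41))*(21 + 7*(-1 - 5)²) = (26/66)*(21 + 7*(-6)²) = (26*(1/66))*(21 + 7*36) = 13*(21 + 252)/33 = (13/33)*273 = 1183/11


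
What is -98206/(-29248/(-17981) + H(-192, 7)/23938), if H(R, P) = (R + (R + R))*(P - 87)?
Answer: -10567681963667/382175776 ≈ -27651.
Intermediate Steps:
H(R, P) = 3*R*(-87 + P) (H(R, P) = (R + 2*R)*(-87 + P) = (3*R)*(-87 + P) = 3*R*(-87 + P))
-98206/(-29248/(-17981) + H(-192, 7)/23938) = -98206/(-29248/(-17981) + (3*(-192)*(-87 + 7))/23938) = -98206/(-29248*(-1/17981) + (3*(-192)*(-80))*(1/23938)) = -98206/(29248/17981 + 46080*(1/23938)) = -98206/(29248/17981 + 23040/11969) = -98206/764351552/215214589 = -98206*215214589/764351552 = -10567681963667/382175776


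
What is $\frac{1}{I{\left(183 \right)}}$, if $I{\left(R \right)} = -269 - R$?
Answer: $- \frac{1}{452} \approx -0.0022124$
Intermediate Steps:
$\frac{1}{I{\left(183 \right)}} = \frac{1}{-269 - 183} = \frac{1}{-452} = - \frac{1}{452}$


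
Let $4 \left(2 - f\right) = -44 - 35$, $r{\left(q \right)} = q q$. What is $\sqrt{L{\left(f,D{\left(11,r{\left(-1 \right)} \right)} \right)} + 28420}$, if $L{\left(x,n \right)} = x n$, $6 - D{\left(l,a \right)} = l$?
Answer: $\frac{\sqrt{113245}}{2} \approx 168.26$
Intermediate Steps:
$r{\left(q \right)} = q^{2}$
$D{\left(l,a \right)} = 6 - l$
$f = \frac{87}{4}$ ($f = 2 - \frac{-44 - 35}{4} = 2 - - \frac{79}{4} = 2 + \frac{79}{4} = \frac{87}{4} \approx 21.75$)
$L{\left(x,n \right)} = n x$
$\sqrt{L{\left(f,D{\left(11,r{\left(-1 \right)} \right)} \right)} + 28420} = \sqrt{\left(6 - 11\right) \frac{87}{4} + 28420} = \sqrt{\left(-5\right) \frac{87}{4} + 28420} = \sqrt{- \frac{435}{4} + 28420} = \sqrt{\frac{113245}{4}} = \frac{\sqrt{113245}}{2}$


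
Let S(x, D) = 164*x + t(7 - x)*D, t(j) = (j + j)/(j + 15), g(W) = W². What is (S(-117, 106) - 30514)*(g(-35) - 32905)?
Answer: 218030947200/139 ≈ 1.5686e+9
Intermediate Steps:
t(j) = 2*j/(15 + j) (t(j) = (2*j)/(15 + j) = 2*j/(15 + j))
S(x, D) = 164*x + 2*D*(7 - x)/(22 - x) (S(x, D) = 164*x + (2*(7 - x)/(15 + (7 - x)))*D = 164*x + (2*(7 - x)/(22 - x))*D = 164*x + 2*D*(7 - x)/(22 - x))
(S(-117, 106) - 30514)*(g(-35) - 32905) = (2*(106*(-7 - 117) + 82*(-117)*(-22 - 117))/(-22 - 117) - 30514)*((-35)² - 32905) = (2*(106*(-124) + 82*(-117)*(-139))/(-139) - 30514)*(1225 - 32905) = (2*(-1/139)*(-13144 + 1333566) - 30514)*(-31680) = (2*(-1/139)*1320422 - 30514)*(-31680) = (-2640844/139 - 30514)*(-31680) = -6882290/139*(-31680) = 218030947200/139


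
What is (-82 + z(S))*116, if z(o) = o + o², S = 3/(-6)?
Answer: -9541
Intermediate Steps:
S = -½ (S = 3*(-⅙) = -½ ≈ -0.50000)
(-82 + z(S))*116 = (-82 - (1 - ½)/2)*116 = (-82 - ½*½)*116 = (-82 - ¼)*116 = -329/4*116 = -9541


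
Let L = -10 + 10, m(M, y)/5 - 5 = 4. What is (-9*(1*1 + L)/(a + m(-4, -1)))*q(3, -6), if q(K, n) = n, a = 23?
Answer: 27/34 ≈ 0.79412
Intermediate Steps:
m(M, y) = 45 (m(M, y) = 25 + 5*4 = 25 + 20 = 45)
L = 0
(-9*(1*1 + L)/(a + m(-4, -1)))*q(3, -6) = -9*(1*1 + 0)/(23 + 45)*(-6) = -9*(1 + 0)/68*(-6) = -9/68*(-6) = 27/34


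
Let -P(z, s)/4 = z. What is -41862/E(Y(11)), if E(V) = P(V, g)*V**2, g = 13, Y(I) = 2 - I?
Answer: -6977/486 ≈ -14.356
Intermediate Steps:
P(z, s) = -4*z
E(V) = -4*V**3 (E(V) = (-4*V)*V**2 = -4*V**3)
-41862/E(Y(11)) = -41862*(-1/(4*(2 - 1*11)**3)) = -41862*(-1/(4*(2 - 11)**3)) = -41862/((-4*(-9)**3)) = -41862/((-4*(-729))) = -41862/2916 = -41862*1/2916 = -6977/486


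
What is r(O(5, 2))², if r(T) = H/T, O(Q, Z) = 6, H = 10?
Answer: 25/9 ≈ 2.7778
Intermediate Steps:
r(T) = 10/T
r(O(5, 2))² = (10/6)² = (10*(⅙))² = (5/3)² = 25/9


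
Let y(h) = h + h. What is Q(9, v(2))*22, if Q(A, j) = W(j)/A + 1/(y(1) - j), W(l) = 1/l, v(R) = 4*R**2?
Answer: -715/504 ≈ -1.4187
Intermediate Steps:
y(h) = 2*h
Q(A, j) = 1/(2 - j) + 1/(A*j) (Q(A, j) = 1/(j*A) + 1/(2*1 - j) = 1/(A*j) + 1/(2 - j) = 1/(2 - j) + 1/(A*j))
Q(9, v(2))*22 = ((-2 + 4*2**2 - 1*9*4*2**2)/(9*((4*2**2))*(-2 + 4*2**2)))*22 = ((-2 + 4*4 - 1*9*4*4)/(9*((4*4))*(-2 + 4*4)))*22 = ((1/9)*(-2 + 16 - 1*9*16)/(16*(-2 + 16)))*22 = ((1/9)*(1/16)*(-2 + 16 - 144)/14)*22 = ((1/9)*(1/16)*(1/14)*(-130))*22 = -65/1008*22 = -715/504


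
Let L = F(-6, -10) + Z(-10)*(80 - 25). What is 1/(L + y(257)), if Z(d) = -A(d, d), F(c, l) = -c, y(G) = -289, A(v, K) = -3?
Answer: -1/118 ≈ -0.0084746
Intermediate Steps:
Z(d) = 3 (Z(d) = -1*(-3) = 3)
L = 171 (L = -1*(-6) + 3*(80 - 25) = 6 + 3*55 = 6 + 165 = 171)
1/(L + y(257)) = 1/(171 - 289) = 1/(-118) = -1/118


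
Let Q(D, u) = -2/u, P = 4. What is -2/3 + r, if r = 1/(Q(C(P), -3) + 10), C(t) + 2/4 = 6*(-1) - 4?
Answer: -55/96 ≈ -0.57292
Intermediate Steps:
C(t) = -21/2 (C(t) = -1/2 + (6*(-1) - 4) = -1/2 + (-6 - 4) = -1/2 - 10 = -21/2)
r = 3/32 (r = 1/(-2/(-3) + 10) = 1/(-2*(-1/3) + 10) = 1/(2/3 + 10) = 1/(32/3) = 3/32 ≈ 0.093750)
-2/3 + r = -2/3 + 3/32 = -55/96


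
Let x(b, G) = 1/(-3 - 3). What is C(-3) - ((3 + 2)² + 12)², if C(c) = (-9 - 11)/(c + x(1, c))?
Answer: -25891/19 ≈ -1362.7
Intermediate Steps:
x(b, G) = -⅙ (x(b, G) = 1/(-6) = -⅙)
C(c) = -20/(-⅙ + c) (C(c) = (-9 - 11)/(c - ⅙) = -20/(-⅙ + c))
C(-3) - ((3 + 2)² + 12)² = -120/(-1 + 6*(-3)) - ((3 + 2)² + 12)² = -120/(-1 - 18) - (5² + 12)² = -120/(-19) - (25 + 12)² = -120*(-1/19) - 1*37² = 120/19 - 1*1369 = 120/19 - 1369 = -25891/19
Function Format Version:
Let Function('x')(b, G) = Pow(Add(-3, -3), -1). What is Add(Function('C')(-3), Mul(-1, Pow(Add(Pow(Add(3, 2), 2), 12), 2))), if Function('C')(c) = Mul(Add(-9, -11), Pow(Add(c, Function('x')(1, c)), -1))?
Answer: Rational(-25891, 19) ≈ -1362.7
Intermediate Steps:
Function('x')(b, G) = Rational(-1, 6) (Function('x')(b, G) = Pow(-6, -1) = Rational(-1, 6))
Function('C')(c) = Mul(-20, Pow(Add(Rational(-1, 6), c), -1)) (Function('C')(c) = Mul(Add(-9, -11), Pow(Add(c, Rational(-1, 6)), -1)) = Mul(-20, Pow(Add(Rational(-1, 6), c), -1)))
Add(Function('C')(-3), Mul(-1, Pow(Add(Pow(Add(3, 2), 2), 12), 2))) = Add(Mul(-120, Pow(Add(-1, Mul(6, -3)), -1)), Mul(-1, Pow(Add(Pow(Add(3, 2), 2), 12), 2))) = Add(Mul(-120, Pow(Add(-1, -18), -1)), Mul(-1, Pow(Add(Pow(5, 2), 12), 2))) = Add(Mul(-120, Pow(-19, -1)), Mul(-1, Pow(Add(25, 12), 2))) = Add(Mul(-120, Rational(-1, 19)), Mul(-1, Pow(37, 2))) = Add(Rational(120, 19), Mul(-1, 1369)) = Add(Rational(120, 19), -1369) = Rational(-25891, 19)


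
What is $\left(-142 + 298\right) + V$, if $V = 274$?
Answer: $430$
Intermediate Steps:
$\left(-142 + 298\right) + V = \left(-142 + 298\right) + 274 = 156 + 274 = 430$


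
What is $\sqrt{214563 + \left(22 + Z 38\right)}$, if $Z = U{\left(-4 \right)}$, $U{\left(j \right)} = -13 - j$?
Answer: $\sqrt{214243} \approx 462.86$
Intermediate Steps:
$Z = -9$ ($Z = -13 - -4 = -13 + 4 = -9$)
$\sqrt{214563 + \left(22 + Z 38\right)} = \sqrt{214563 + \left(22 - 342\right)} = \sqrt{214563 - 320} = \sqrt{214243}$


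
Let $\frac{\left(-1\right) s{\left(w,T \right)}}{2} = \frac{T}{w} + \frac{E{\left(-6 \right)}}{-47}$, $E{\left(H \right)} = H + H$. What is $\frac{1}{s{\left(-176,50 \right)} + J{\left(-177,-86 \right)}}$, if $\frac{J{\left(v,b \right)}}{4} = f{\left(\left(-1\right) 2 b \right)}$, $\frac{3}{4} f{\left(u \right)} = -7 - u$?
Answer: $- \frac{6204}{5922395} \approx -0.0010475$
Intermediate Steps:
$E{\left(H \right)} = 2 H$
$f{\left(u \right)} = - \frac{28}{3} - \frac{4 u}{3}$ ($f{\left(u \right)} = \frac{4 \left(-7 - u\right)}{3} = - \frac{28}{3} - \frac{4 u}{3}$)
$s{\left(w,T \right)} = - \frac{24}{47} - \frac{2 T}{w}$ ($s{\left(w,T \right)} = - 2 \left(\frac{T}{w} + \frac{2 \left(-6\right)}{-47}\right) = - 2 \left(\frac{T}{w} - - \frac{12}{47}\right) = - 2 \left(\frac{T}{w} + \frac{12}{47}\right) = - 2 \left(\frac{12}{47} + \frac{T}{w}\right) = - \frac{24}{47} - \frac{2 T}{w}$)
$J{\left(v,b \right)} = - \frac{112}{3} + \frac{32 b}{3}$ ($J{\left(v,b \right)} = 4 \left(- \frac{28}{3} - \frac{4 \left(-1\right) 2 b}{3}\right) = 4 \left(- \frac{28}{3} - \frac{4 \left(- 2 b\right)}{3}\right) = 4 \left(- \frac{28}{3} + \frac{8 b}{3}\right) = - \frac{112}{3} + \frac{32 b}{3}$)
$\frac{1}{s{\left(-176,50 \right)} + J{\left(-177,-86 \right)}} = \frac{1}{\left(- \frac{24}{47} - \frac{100}{-176}\right) + \left(- \frac{112}{3} + \frac{32}{3} \left(-86\right)\right)} = \frac{1}{\left(- \frac{24}{47} - 100 \left(- \frac{1}{176}\right)\right) - \frac{2864}{3}} = \frac{1}{\left(- \frac{24}{47} + \frac{25}{44}\right) - \frac{2864}{3}} = \frac{1}{\frac{119}{2068} - \frac{2864}{3}} = \frac{1}{- \frac{5922395}{6204}} = - \frac{6204}{5922395}$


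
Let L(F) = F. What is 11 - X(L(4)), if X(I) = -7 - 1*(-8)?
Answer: 10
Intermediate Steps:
X(I) = 1 (X(I) = -7 + 8 = 1)
11 - X(L(4)) = 11 - 1*1 = 11 - 1 = 10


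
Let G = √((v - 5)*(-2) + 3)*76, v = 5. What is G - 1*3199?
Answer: -3199 + 76*√3 ≈ -3067.4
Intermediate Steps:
G = 76*√3 (G = √((5 - 5)*(-2) + 3)*76 = √(0*(-2) + 3)*76 = √(0 + 3)*76 = √3*76 = 76*√3 ≈ 131.64)
G - 1*3199 = 76*√3 - 1*3199 = 76*√3 - 3199 = -3199 + 76*√3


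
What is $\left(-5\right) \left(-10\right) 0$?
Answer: $0$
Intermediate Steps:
$\left(-5\right) \left(-10\right) 0 = 50 \cdot 0 = 0$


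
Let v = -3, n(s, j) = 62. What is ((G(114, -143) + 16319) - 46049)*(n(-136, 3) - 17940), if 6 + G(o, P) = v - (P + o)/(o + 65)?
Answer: 95169099256/179 ≈ 5.3167e+8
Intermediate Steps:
G(o, P) = -9 - (P + o)/(65 + o) (G(o, P) = -6 + (-3 - (P + o)/(o + 65)) = -6 + (-3 - (P + o)/(65 + o)) = -9 - (P + o)/(65 + o))
((G(114, -143) + 16319) - 46049)*(n(-136, 3) - 17940) = (((-585 - 1*(-143) - 10*114)/(65 + 114) + 16319) - 46049)*(62 - 17940) = (((-585 + 143 - 1140)/179 + 16319) - 46049)*(-17878) = (((1/179)*(-1582) + 16319) - 46049)*(-17878) = ((-1582/179 + 16319) - 46049)*(-17878) = (2919519/179 - 46049)*(-17878) = -5323252/179*(-17878) = 95169099256/179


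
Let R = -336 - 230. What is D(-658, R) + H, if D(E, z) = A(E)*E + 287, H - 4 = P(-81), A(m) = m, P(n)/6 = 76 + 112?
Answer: 434383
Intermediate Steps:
P(n) = 1128 (P(n) = 6*(76 + 112) = 6*188 = 1128)
H = 1132 (H = 4 + 1128 = 1132)
R = -566
D(E, z) = 287 + E² (D(E, z) = E*E + 287 = E² + 287 = 287 + E²)
D(-658, R) + H = (287 + (-658)²) + 1132 = (287 + 432964) + 1132 = 433251 + 1132 = 434383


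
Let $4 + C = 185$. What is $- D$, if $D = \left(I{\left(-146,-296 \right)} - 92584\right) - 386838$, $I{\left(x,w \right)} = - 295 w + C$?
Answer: $391921$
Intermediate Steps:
$C = 181$ ($C = -4 + 185 = 181$)
$I{\left(x,w \right)} = 181 - 295 w$ ($I{\left(x,w \right)} = - 295 w + 181 = 181 - 295 w$)
$D = -391921$ ($D = \left(\left(181 - -87320\right) - 92584\right) - 386838 = \left(\left(181 + 87320\right) - 92584\right) - 386838 = \left(87501 - 92584\right) - 386838 = -5083 - 386838 = -391921$)
$- D = \left(-1\right) \left(-391921\right) = 391921$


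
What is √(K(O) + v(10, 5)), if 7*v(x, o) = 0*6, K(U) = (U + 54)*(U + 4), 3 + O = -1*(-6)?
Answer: √399 ≈ 19.975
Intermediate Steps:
O = 3 (O = -3 - 1*(-6) = -3 + 6 = 3)
K(U) = (4 + U)*(54 + U) (K(U) = (54 + U)*(4 + U) = (4 + U)*(54 + U))
v(x, o) = 0 (v(x, o) = (0*6)/7 = (⅐)*0 = 0)
√(K(O) + v(10, 5)) = √((216 + 3² + 58*3) + 0) = √((216 + 9 + 174) + 0) = √(399 + 0) = √399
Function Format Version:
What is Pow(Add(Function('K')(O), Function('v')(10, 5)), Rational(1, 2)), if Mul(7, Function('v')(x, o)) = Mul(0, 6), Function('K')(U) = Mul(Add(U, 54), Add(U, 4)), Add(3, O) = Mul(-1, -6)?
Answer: Pow(399, Rational(1, 2)) ≈ 19.975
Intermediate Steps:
O = 3 (O = Add(-3, Mul(-1, -6)) = Add(-3, 6) = 3)
Function('K')(U) = Mul(Add(4, U), Add(54, U)) (Function('K')(U) = Mul(Add(54, U), Add(4, U)) = Mul(Add(4, U), Add(54, U)))
Function('v')(x, o) = 0 (Function('v')(x, o) = Mul(Rational(1, 7), Mul(0, 6)) = Mul(Rational(1, 7), 0) = 0)
Pow(Add(Function('K')(O), Function('v')(10, 5)), Rational(1, 2)) = Pow(Add(Add(216, Pow(3, 2), Mul(58, 3)), 0), Rational(1, 2)) = Pow(Add(Add(216, 9, 174), 0), Rational(1, 2)) = Pow(Add(399, 0), Rational(1, 2)) = Pow(399, Rational(1, 2))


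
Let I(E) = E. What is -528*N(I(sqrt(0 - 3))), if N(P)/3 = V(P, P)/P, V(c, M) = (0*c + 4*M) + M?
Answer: -7920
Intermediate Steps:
V(c, M) = 5*M (V(c, M) = (0 + 4*M) + M = 4*M + M = 5*M)
N(P) = 15 (N(P) = 3*((5*P)/P) = 3*5 = 15)
-528*N(I(sqrt(0 - 3))) = -528*15 = -7920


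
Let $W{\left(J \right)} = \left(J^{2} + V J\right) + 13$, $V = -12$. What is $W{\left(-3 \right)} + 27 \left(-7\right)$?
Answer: $-131$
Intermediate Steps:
$W{\left(J \right)} = 13 + J^{2} - 12 J$ ($W{\left(J \right)} = \left(J^{2} - 12 J\right) + 13 = 13 + J^{2} - 12 J$)
$W{\left(-3 \right)} + 27 \left(-7\right) = \left(13 + \left(-3\right)^{2} - -36\right) + 27 \left(-7\right) = \left(13 + 9 + 36\right) - 189 = 58 - 189 = -131$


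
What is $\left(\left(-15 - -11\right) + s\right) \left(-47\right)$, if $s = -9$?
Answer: $611$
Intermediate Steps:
$\left(\left(-15 - -11\right) + s\right) \left(-47\right) = \left(\left(-15 - -11\right) - 9\right) \left(-47\right) = \left(\left(-15 + 11\right) - 9\right) \left(-47\right) = \left(-4 - 9\right) \left(-47\right) = \left(-13\right) \left(-47\right) = 611$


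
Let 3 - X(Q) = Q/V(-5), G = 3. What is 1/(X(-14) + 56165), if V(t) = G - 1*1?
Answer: 1/56175 ≈ 1.7802e-5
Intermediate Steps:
V(t) = 2 (V(t) = 3 - 1*1 = 3 - 1 = 2)
X(Q) = 3 - Q/2
1/(X(-14) + 56165) = 1/((3 - ½*(-14)) + 56165) = 1/((3 + 7) + 56165) = 1/(10 + 56165) = 1/56175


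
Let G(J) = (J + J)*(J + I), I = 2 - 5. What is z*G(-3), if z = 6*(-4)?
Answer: -864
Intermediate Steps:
I = -3
G(J) = 2*J*(-3 + J) (G(J) = (J + J)*(J - 3) = (2*J)*(-3 + J) = 2*J*(-3 + J))
z = -24
z*G(-3) = -48*(-3)*(-3 - 3) = -48*(-3)*(-6) = -24*36 = -864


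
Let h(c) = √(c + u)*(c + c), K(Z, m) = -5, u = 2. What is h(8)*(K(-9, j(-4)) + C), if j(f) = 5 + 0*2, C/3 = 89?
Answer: 4192*√10 ≈ 13256.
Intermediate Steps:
C = 267 (C = 3*89 = 267)
j(f) = 5 (j(f) = 5 + 0 = 5)
h(c) = 2*c*√(2 + c) (h(c) = √(c + 2)*(c + c) = √(2 + c)*(2*c) = 2*c*√(2 + c))
h(8)*(K(-9, j(-4)) + C) = (2*8*√(2 + 8))*(-5 + 267) = (2*8*√10)*262 = (16*√10)*262 = 4192*√10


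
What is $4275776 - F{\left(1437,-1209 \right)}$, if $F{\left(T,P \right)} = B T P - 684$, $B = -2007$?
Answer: $-3482550871$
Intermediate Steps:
$F{\left(T,P \right)} = -684 - 2007 P T$ ($F{\left(T,P \right)} = - 2007 T P - 684 = - 2007 P T - 684 = -684 - 2007 P T$)
$4275776 - F{\left(1437,-1209 \right)} = 4275776 - \left(-684 - \left(-2426463\right) 1437\right) = 4275776 - \left(-684 + 3486827331\right) = 4275776 - 3486826647 = -3482550871$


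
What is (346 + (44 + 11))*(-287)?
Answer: -115087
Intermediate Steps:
(346 + (44 + 11))*(-287) = (346 + 55)*(-287) = 401*(-287) = -115087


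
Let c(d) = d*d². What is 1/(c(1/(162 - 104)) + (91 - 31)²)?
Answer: 195112/702403201 ≈ 0.00027778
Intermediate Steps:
c(d) = d³
1/(c(1/(162 - 104)) + (91 - 31)²) = 1/((1/(162 - 104))³ + (91 - 31)²) = 1/((1/58)³ + 60²) = 1/((1/58)³ + 3600) = 1/(1/195112 + 3600) = 1/(702403201/195112) = 195112/702403201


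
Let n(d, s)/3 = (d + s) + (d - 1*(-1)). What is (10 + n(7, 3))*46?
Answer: 2944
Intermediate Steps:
n(d, s) = 3 + 3*s + 6*d (n(d, s) = 3*((d + s) + (d - 1*(-1))) = 3*((d + s) + (d + 1)) = 3*((d + s) + (1 + d)) = 3*(1 + s + 2*d) = 3 + 3*s + 6*d)
(10 + n(7, 3))*46 = (10 + (3 + 3*3 + 6*7))*46 = (10 + (3 + 9 + 42))*46 = (10 + 54)*46 = 64*46 = 2944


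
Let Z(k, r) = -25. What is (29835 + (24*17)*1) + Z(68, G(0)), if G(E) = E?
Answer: 30218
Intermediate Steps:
(29835 + (24*17)*1) + Z(68, G(0)) = (29835 + (24*17)*1) - 25 = (29835 + 408*1) - 25 = (29835 + 408) - 25 = 30243 - 25 = 30218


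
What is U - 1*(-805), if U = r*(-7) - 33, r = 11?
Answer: 695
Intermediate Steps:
U = -110 (U = 11*(-7) - 33 = -77 - 33 = -110)
U - 1*(-805) = -110 - 1*(-805) = -110 + 805 = 695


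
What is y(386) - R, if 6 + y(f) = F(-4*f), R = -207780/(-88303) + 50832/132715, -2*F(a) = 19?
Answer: -427421393587/23438265290 ≈ -18.236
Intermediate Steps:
F(a) = -19/2 (F(a) = -½*19 = -19/2)
R = 32064140796/11719132645 (R = -207780*(-1/88303) + 50832*(1/132715) = 207780/88303 + 50832/132715 = 32064140796/11719132645 ≈ 2.7360)
y(f) = -31/2 (y(f) = -6 - 19/2 = -31/2)
y(386) - R = -31/2 - 1*32064140796/11719132645 = -31/2 - 32064140796/11719132645 = -427421393587/23438265290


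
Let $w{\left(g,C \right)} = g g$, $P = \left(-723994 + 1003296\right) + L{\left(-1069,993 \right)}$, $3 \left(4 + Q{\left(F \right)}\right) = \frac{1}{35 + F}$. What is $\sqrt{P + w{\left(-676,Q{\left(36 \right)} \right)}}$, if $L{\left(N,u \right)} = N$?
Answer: $\sqrt{735209} \approx 857.44$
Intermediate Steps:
$Q{\left(F \right)} = -4 + \frac{1}{3 \left(35 + F\right)}$
$P = 278233$ ($P = \left(-723994 + 1003296\right) - 1069 = 279302 - 1069 = 278233$)
$w{\left(g,C \right)} = g^{2}$
$\sqrt{P + w{\left(-676,Q{\left(36 \right)} \right)}} = \sqrt{278233 + \left(-676\right)^{2}} = \sqrt{278233 + 456976} = \sqrt{735209}$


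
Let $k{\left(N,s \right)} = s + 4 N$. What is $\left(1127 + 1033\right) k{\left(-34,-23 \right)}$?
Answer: $-343440$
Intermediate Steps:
$\left(1127 + 1033\right) k{\left(-34,-23 \right)} = \left(1127 + 1033\right) \left(-23 + 4 \left(-34\right)\right) = 2160 \left(-23 - 136\right) = 2160 \left(-159\right) = -343440$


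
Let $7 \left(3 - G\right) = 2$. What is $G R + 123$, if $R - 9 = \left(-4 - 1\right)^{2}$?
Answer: $\frac{1507}{7} \approx 215.29$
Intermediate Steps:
$G = \frac{19}{7}$ ($G = 3 - \frac{2}{7} = \frac{19}{7} \approx 2.7143$)
$R = 34$ ($R = 9 + \left(-4 - 1\right)^{2} = 9 + \left(-5\right)^{2} = 9 + 25 = 34$)
$G R + 123 = \frac{19}{7} \cdot 34 + 123 = \frac{646}{7} + 123 = \frac{1507}{7}$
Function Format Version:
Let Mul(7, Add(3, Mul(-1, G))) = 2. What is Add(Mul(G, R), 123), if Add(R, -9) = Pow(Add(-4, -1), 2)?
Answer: Rational(1507, 7) ≈ 215.29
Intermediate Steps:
G = Rational(19, 7) (G = Add(3, Mul(Rational(-1, 7), 2)) = Add(3, Rational(-2, 7)) = Rational(19, 7) ≈ 2.7143)
R = 34 (R = Add(9, Pow(Add(-4, -1), 2)) = Add(9, Pow(-5, 2)) = Add(9, 25) = 34)
Add(Mul(G, R), 123) = Add(Mul(Rational(19, 7), 34), 123) = Add(Rational(646, 7), 123) = Rational(1507, 7)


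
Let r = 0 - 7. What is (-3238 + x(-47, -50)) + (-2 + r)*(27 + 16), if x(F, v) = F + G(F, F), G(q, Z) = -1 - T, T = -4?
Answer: -3669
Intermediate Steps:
G(q, Z) = 3 (G(q, Z) = -1 - 1*(-4) = -1 + 4 = 3)
x(F, v) = 3 + F (x(F, v) = F + 3 = 3 + F)
r = -7
(-3238 + x(-47, -50)) + (-2 + r)*(27 + 16) = (-3238 + (3 - 47)) + (-2 - 7)*(27 + 16) = (-3238 - 44) - 9*43 = -3282 - 387 = -3669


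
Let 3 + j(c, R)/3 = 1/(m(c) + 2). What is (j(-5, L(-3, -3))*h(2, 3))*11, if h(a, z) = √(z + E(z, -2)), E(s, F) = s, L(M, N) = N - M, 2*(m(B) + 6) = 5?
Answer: -121*√6 ≈ -296.39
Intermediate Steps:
m(B) = -7/2 (m(B) = -6 + (½)*5 = -6 + 5/2 = -7/2)
j(c, R) = -11 (j(c, R) = -9 + 3/(-7/2 + 2) = -9 + 3/(-3/2) = -9 + 3*(-⅔) = -9 - 2 = -11)
h(a, z) = √2*√z (h(a, z) = √(z + z) = √(2*z) = √2*√z)
(j(-5, L(-3, -3))*h(2, 3))*11 = -11*√2*√3*11 = -11*√6*11 = -121*√6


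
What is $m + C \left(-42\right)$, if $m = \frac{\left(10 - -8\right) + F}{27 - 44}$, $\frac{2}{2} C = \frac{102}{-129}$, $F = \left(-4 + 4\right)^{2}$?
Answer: $\frac{23502}{731} \approx 32.15$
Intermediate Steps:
$F = 0$ ($F = 0^{2} = 0$)
$C = - \frac{34}{43}$ ($C = \frac{102}{-129} = 102 \left(- \frac{1}{129}\right) = - \frac{34}{43} \approx -0.7907$)
$m = - \frac{18}{17}$ ($m = \frac{\left(10 - -8\right) + 0}{27 - 44} = \frac{\left(10 + 8\right) + 0}{-17} = \left(18 + 0\right) \left(- \frac{1}{17}\right) = 18 \left(- \frac{1}{17}\right) = - \frac{18}{17} \approx -1.0588$)
$m + C \left(-42\right) = - \frac{18}{17} - - \frac{1428}{43} = - \frac{18}{17} + \frac{1428}{43} = \frac{23502}{731}$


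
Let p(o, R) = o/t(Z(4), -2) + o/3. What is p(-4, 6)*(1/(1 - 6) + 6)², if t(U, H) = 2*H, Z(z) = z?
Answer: -841/75 ≈ -11.213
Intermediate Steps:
p(o, R) = o/12 (p(o, R) = o/((2*(-2))) + o/3 = o/(-4) + o*(⅓) = o*(-¼) + o/3 = -o/4 + o/3 = o/12)
p(-4, 6)*(1/(1 - 6) + 6)² = ((1/12)*(-4))*(1/(1 - 6) + 6)² = -(1/(-5) + 6)²/3 = -(-⅕ + 6)²/3 = -(29/5)²/3 = -⅓*841/25 = -841/75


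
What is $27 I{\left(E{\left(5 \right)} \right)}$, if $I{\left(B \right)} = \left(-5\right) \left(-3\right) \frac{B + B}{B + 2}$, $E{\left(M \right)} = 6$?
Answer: $\frac{1215}{2} \approx 607.5$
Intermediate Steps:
$I{\left(B \right)} = \frac{30 B}{2 + B}$ ($I{\left(B \right)} = 15 \frac{2 B}{2 + B} = \frac{30 B}{2 + B}$)
$27 I{\left(E{\left(5 \right)} \right)} = 27 \cdot 30 \cdot 6 \frac{1}{2 + 6} = 27 \cdot 30 \cdot 6 \cdot \frac{1}{8} = 27 \cdot \frac{45}{2} = \frac{1215}{2}$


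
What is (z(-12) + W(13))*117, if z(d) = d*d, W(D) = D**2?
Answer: 36621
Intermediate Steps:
z(d) = d**2
(z(-12) + W(13))*117 = ((-12)**2 + 13**2)*117 = (144 + 169)*117 = 313*117 = 36621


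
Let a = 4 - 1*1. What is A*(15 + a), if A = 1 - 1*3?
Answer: -36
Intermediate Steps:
A = -2 (A = 1 - 3 = -2)
a = 3 (a = 4 - 1 = 3)
A*(15 + a) = -2*(15 + 3) = -2*18 = -36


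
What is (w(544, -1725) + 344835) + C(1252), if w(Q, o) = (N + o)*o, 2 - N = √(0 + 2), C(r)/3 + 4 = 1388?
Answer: 3321162 + 1725*√2 ≈ 3.3236e+6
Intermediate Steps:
C(r) = 4152 (C(r) = -12 + 3*1388 = -12 + 4164 = 4152)
N = 2 - √2 (N = 2 - √(0 + 2) = 2 - √2 ≈ 0.58579)
w(Q, o) = o*(2 + o - √2) (w(Q, o) = ((2 - √2) + o)*o = (2 + o - √2)*o = o*(2 + o - √2))
(w(544, -1725) + 344835) + C(1252) = (-1725*(2 - 1725 - √2) + 344835) + 4152 = (-1725*(-1723 - √2) + 344835) + 4152 = ((2972175 + 1725*√2) + 344835) + 4152 = (3317010 + 1725*√2) + 4152 = 3321162 + 1725*√2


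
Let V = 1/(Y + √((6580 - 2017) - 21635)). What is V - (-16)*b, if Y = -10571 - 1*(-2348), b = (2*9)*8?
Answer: 155830573281/67634801 - 4*I*√1067/67634801 ≈ 2304.0 - 1.9318e-6*I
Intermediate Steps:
b = 144 (b = 18*8 = 144)
Y = -8223 (Y = -10571 + 2348 = -8223)
V = 1/(-8223 + 4*I*√1067) (V = 1/(-8223 + √((6580 - 2017) - 21635)) = 1/(-8223 + √(4563 - 21635)) = 1/(-8223 + √(-17072)) = 1/(-8223 + 4*I*√1067) ≈ -0.00012158 - 1.9318e-6*I)
V - (-16)*b = (-8223/67634801 - 4*I*√1067/67634801) - (-16)*144 = (-8223/67634801 - 4*I*√1067/67634801) - 1*(-2304) = (-8223/67634801 - 4*I*√1067/67634801) + 2304 = 155830573281/67634801 - 4*I*√1067/67634801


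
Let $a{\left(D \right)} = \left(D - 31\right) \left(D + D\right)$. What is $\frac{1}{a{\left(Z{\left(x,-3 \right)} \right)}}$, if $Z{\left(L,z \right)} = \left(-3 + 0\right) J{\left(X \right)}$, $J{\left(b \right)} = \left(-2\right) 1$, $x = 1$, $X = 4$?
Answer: $- \frac{1}{300} \approx -0.0033333$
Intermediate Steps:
$J{\left(b \right)} = -2$
$Z{\left(L,z \right)} = 6$ ($Z{\left(L,z \right)} = \left(-3 + 0\right) \left(-2\right) = \left(-3\right) \left(-2\right) = 6$)
$a{\left(D \right)} = 2 D \left(-31 + D\right)$ ($a{\left(D \right)} = \left(-31 + D\right) 2 D = 2 D \left(-31 + D\right)$)
$\frac{1}{a{\left(Z{\left(x,-3 \right)} \right)}} = \frac{1}{2 \cdot 6 \left(-31 + 6\right)} = \frac{1}{2 \cdot 6 \left(-25\right)} = \frac{1}{-300} = - \frac{1}{300}$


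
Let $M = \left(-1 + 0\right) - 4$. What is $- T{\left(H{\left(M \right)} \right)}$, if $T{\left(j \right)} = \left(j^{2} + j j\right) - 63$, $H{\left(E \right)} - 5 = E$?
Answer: $63$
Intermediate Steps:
$M = -5$ ($M = -1 - 4 = -5$)
$H{\left(E \right)} = 5 + E$
$T{\left(j \right)} = -63 + 2 j^{2}$ ($T{\left(j \right)} = \left(j^{2} + j^{2}\right) - 63 = 2 j^{2} - 63 = -63 + 2 j^{2}$)
$- T{\left(H{\left(M \right)} \right)} = - (-63 + 2 \left(5 - 5\right)^{2}) = - (-63 + 2 \cdot 0^{2}) = - (-63 + 2 \cdot 0) = - (-63 + 0) = \left(-1\right) \left(-63\right) = 63$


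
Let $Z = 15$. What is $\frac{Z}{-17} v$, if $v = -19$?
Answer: $\frac{285}{17} \approx 16.765$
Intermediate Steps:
$\frac{Z}{-17} v = \frac{1}{-17} \cdot 15 \left(-19\right) = \left(- \frac{1}{17}\right) 15 \left(-19\right) = \left(- \frac{15}{17}\right) \left(-19\right) = \frac{285}{17}$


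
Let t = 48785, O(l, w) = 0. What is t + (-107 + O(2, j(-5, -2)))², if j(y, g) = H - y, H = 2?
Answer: 60234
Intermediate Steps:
j(y, g) = 2 - y
t + (-107 + O(2, j(-5, -2)))² = 48785 + (-107 + 0)² = 48785 + (-107)² = 48785 + 11449 = 60234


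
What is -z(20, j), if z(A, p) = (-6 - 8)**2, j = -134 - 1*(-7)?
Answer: -196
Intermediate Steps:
j = -127 (j = -134 + 7 = -127)
z(A, p) = 196 (z(A, p) = (-14)**2 = 196)
-z(20, j) = -1*196 = -196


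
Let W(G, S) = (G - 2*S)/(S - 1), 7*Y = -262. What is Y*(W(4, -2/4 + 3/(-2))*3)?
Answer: 2096/7 ≈ 299.43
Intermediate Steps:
Y = -262/7 (Y = (⅐)*(-262) = -262/7 ≈ -37.429)
W(G, S) = (G - 2*S)/(-1 + S)
Y*(W(4, -2/4 + 3/(-2))*3) = -262*(4 - 2*(-2/4 + 3/(-2)))/(-1 + (-2/4 + 3/(-2)))*3/7 = -262*(4 - 2*(-2*¼ + 3*(-½)))/(-1 + (-2*¼ + 3*(-½)))*3/7 = -262*(4 - 2*(-½ - 3/2))/(-1 + (-½ - 3/2))*3/7 = -262*(4 - 2*(-2))/(-1 - 2)*3/7 = -262*(4 + 4)/(-3)*3/7 = -262*(-⅓*8)*3/7 = -(-2096)*3/21 = -262/7*(-8) = 2096/7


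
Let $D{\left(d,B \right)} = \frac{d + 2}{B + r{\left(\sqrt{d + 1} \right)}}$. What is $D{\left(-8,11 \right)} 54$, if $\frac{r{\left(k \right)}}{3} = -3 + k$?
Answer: $- \frac{648}{67} + \frac{972 i \sqrt{7}}{67} \approx -9.6716 + 38.383 i$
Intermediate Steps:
$r{\left(k \right)} = -9 + 3 k$ ($r{\left(k \right)} = 3 \left(-3 + k\right) = -9 + 3 k$)
$D{\left(d,B \right)} = \frac{2 + d}{-9 + B + 3 \sqrt{1 + d}}$ ($D{\left(d,B \right)} = \frac{d + 2}{B + \left(-9 + 3 \sqrt{d + 1}\right)} = \frac{2 + d}{B + \left(-9 + 3 \sqrt{1 + d}\right)} = \frac{2 + d}{-9 + B + 3 \sqrt{1 + d}}$)
$D{\left(-8,11 \right)} 54 = \frac{2 - 8}{-9 + 11 + 3 \sqrt{1 - 8}} \cdot 54 = \frac{1}{-9 + 11 + 3 \sqrt{-7}} \left(-6\right) 54 = \frac{1}{-9 + 11 + 3 i \sqrt{7}} \left(-6\right) 54 = \frac{1}{2 + 3 i \sqrt{7}} \left(-6\right) 54 = - \frac{6}{2 + 3 i \sqrt{7}} \cdot 54 = - \frac{324}{2 + 3 i \sqrt{7}}$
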